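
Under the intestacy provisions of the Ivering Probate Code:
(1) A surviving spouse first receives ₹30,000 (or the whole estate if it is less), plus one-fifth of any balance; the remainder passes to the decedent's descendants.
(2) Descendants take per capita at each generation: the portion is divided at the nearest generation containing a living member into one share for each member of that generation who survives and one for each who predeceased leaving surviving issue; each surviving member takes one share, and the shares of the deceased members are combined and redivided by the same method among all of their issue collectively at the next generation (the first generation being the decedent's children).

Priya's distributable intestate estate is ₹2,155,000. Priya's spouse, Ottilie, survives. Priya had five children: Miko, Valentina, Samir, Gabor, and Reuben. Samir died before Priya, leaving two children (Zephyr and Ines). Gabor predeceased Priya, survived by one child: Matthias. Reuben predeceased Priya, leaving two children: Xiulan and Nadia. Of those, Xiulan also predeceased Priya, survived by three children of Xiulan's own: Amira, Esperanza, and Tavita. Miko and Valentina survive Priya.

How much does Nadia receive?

Nadia receives ₹204,000.

Ottilie first takes ₹30,000, leaving a balance of ₹2,125,000. Ottilie then takes one-fifth of the balance (₹425,000), for a total of ₹455,000. The remaining ₹1,700,000 passes to the descendants.
The descendants' portion (₹1,700,000) is divided at the children's generation into 5 shares of ₹340,000. Miko and Valentina each take ₹340,000. The 3 shares of the deceased (Samir, Gabor, and Reuben) are combined into a pool of ₹1,020,000.
That pool (₹1,020,000) is divided at the grandchildren's generation into 5 shares of ₹204,000. Zephyr, Ines, Matthias, and Nadia each take ₹204,000. The remaining share for the deceased Xiulan (₹204,000) is carried to the next generation.
That pool (₹204,000) is divided at the great-grandchildren's generation equally among Amira, Esperanza, and Tavita: ₹68,000 each.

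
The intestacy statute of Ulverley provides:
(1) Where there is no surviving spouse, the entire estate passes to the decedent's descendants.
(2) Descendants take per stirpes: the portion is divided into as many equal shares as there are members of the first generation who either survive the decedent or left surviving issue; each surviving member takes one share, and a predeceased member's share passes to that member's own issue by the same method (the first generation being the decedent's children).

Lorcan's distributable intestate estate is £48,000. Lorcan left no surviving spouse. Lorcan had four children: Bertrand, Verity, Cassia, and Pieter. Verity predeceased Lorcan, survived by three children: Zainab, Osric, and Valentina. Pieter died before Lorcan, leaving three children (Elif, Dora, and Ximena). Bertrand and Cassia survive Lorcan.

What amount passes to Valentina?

Valentina receives £4,000.

The entire £48,000 passes to the descendants.
That amount (£48,000) is divided into 4 shares of £12,000: Bertrand and Cassia each take £12,000; Verity's £12,000 share passes to Verity's issue; Pieter's £12,000 share passes to Pieter's issue.
Verity's share (£12,000) is divided into 3 shares of £4,000: Zainab, Osric, and Valentina each take £4,000.
Pieter's share (£12,000) is divided into 3 shares of £4,000: Elif, Dora, and Ximena each take £4,000.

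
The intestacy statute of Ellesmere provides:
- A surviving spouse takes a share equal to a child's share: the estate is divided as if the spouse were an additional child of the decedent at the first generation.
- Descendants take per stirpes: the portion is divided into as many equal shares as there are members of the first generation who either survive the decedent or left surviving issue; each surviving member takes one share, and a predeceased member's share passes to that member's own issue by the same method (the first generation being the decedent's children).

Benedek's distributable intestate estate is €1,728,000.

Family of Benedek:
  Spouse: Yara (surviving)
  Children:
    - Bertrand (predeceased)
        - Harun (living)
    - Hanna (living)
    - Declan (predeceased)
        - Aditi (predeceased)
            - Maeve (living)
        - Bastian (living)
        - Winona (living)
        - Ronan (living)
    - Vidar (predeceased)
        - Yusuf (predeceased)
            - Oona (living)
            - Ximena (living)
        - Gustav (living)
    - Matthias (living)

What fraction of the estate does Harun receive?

The spouse counts as an additional share at the children's level, so there are 6 primary shares of €288,000. Yara takes one such share (€288,000).
The children's combined portion (€1,440,000) is divided into 5 shares of €288,000: Hanna and Matthias each take €288,000; Bertrand's €288,000 share passes to Bertrand's issue; Declan's €288,000 share passes to Declan's issue; Vidar's €288,000 share passes to Vidar's issue.
Bertrand's share (€288,000) passes entirely to Harun.
Declan's share (€288,000) is divided into 4 shares of €72,000: Bastian, Winona, and Ronan each take €72,000; Aditi's €72,000 share passes to Aditi's issue.
Aditi's share (€72,000) passes entirely to Maeve.
Vidar's share (€288,000) is divided into 2 shares of €144,000: Gustav takes €144,000; Yusuf's €144,000 share passes to Yusuf's issue.
Yusuf's share (€144,000) is divided into 2 shares of €72,000: Oona and Ximena each take €72,000.

Harun receives 1/6 of the estate.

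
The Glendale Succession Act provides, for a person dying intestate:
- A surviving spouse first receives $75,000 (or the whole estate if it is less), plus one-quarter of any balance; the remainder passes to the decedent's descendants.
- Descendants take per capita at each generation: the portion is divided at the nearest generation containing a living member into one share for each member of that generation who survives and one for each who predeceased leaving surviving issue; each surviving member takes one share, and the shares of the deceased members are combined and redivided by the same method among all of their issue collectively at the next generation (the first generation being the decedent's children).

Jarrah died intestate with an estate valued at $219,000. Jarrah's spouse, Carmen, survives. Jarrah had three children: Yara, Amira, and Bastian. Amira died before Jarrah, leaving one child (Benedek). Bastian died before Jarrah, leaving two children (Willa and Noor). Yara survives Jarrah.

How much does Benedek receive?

Carmen first takes $75,000, leaving a balance of $144,000. Carmen then takes one-quarter of the balance ($36,000), for a total of $111,000. The remaining $108,000 passes to the descendants.
The descendants' portion ($108,000) is divided at the children's generation into 3 shares of $36,000. Yara takes $36,000. The 2 shares of the deceased (Amira and Bastian) are combined into a pool of $72,000.
That pool ($72,000) is divided at the grandchildren's generation equally among Benedek, Willa, and Noor: $24,000 each.

Benedek receives $24,000.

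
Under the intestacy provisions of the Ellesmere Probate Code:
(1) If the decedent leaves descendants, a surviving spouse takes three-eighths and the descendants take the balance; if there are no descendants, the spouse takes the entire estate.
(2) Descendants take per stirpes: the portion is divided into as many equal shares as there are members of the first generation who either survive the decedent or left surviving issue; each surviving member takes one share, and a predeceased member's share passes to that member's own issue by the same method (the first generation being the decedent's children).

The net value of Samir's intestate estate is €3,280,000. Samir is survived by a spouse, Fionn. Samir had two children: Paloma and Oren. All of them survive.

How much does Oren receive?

Fionn takes three-eighths of €3,280,000 = €1,230,000. The remaining €2,050,000 passes to the descendants.
The descendants' portion (€2,050,000) is divided into 2 shares of €1,025,000: Paloma and Oren each take €1,025,000.

Oren receives €1,025,000.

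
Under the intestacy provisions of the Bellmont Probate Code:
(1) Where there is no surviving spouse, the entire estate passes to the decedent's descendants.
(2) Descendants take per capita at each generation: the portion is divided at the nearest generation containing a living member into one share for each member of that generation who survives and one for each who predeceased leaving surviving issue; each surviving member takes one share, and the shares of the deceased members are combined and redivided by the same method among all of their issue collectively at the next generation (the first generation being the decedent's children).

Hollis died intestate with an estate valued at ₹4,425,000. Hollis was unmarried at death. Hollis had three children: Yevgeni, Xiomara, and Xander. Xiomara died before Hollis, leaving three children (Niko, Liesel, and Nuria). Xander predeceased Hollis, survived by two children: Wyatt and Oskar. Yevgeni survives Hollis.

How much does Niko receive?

Niko receives ₹590,000.

The entire ₹4,425,000 passes to the descendants.
That amount (₹4,425,000) is divided at the children's generation into 3 shares of ₹1,475,000. Yevgeni takes ₹1,475,000. The 2 shares of the deceased (Xiomara and Xander) are combined into a pool of ₹2,950,000.
That pool (₹2,950,000) is divided at the grandchildren's generation equally among Niko, Liesel, Nuria, Wyatt, and Oskar: ₹590,000 each.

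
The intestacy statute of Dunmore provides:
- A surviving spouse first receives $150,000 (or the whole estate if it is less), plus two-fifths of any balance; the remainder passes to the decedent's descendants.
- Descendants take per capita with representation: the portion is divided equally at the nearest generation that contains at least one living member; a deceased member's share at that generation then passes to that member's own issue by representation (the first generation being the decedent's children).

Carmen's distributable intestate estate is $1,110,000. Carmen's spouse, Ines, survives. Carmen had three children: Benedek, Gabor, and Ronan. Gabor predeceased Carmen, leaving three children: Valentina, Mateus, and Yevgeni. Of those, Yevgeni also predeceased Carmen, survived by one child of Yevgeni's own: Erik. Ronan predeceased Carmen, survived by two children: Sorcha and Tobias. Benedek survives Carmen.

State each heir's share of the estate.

Ines first takes $150,000, leaving a balance of $960,000. Ines then takes two-fifths of the balance ($384,000), for a total of $534,000. The remaining $576,000 passes to the descendants.
The descendants' portion ($576,000) is divided into 3 shares of $192,000: Benedek takes $192,000; Gabor's $192,000 share passes to Gabor's issue; Ronan's $192,000 share passes to Ronan's issue.
Gabor's share ($192,000) is divided into 3 shares of $64,000: Valentina and Mateus each take $64,000; Yevgeni's $64,000 share passes to Yevgeni's issue.
Yevgeni's share ($64,000) passes entirely to Erik.
Ronan's share ($192,000) is divided into 2 shares of $96,000: Sorcha and Tobias each take $96,000.

Ines: $534,000; Benedek: $192,000; Valentina: $64,000; Mateus: $64,000; Erik: $64,000; Sorcha: $96,000; Tobias: $96,000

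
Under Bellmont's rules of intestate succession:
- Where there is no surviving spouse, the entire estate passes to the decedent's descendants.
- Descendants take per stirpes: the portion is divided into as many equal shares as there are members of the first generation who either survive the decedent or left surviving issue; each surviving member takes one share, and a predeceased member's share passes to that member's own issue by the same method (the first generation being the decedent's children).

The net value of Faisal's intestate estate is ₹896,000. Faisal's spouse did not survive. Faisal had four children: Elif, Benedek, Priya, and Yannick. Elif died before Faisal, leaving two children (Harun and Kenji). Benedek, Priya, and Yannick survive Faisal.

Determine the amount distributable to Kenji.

The entire ₹896,000 passes to the descendants.
That amount (₹896,000) is divided into 4 shares of ₹224,000: Benedek, Priya, and Yannick each take ₹224,000; Elif's ₹224,000 share passes to Elif's issue.
Elif's share (₹224,000) is divided into 2 shares of ₹112,000: Harun and Kenji each take ₹112,000.

Kenji receives ₹112,000.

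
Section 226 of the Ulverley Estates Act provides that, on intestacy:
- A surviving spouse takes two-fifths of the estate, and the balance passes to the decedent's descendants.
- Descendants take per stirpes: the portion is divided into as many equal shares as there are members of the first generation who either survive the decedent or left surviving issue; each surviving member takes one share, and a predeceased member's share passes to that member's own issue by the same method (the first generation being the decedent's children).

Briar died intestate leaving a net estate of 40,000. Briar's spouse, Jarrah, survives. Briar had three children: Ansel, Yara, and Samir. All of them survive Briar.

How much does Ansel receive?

Jarrah takes two-fifths of 40,000 = 16,000. The remaining 24,000 passes to the descendants.
The descendants' portion (24,000) is divided into 3 shares of 8,000: Ansel, Yara, and Samir each take 8,000.

Ansel receives 8,000.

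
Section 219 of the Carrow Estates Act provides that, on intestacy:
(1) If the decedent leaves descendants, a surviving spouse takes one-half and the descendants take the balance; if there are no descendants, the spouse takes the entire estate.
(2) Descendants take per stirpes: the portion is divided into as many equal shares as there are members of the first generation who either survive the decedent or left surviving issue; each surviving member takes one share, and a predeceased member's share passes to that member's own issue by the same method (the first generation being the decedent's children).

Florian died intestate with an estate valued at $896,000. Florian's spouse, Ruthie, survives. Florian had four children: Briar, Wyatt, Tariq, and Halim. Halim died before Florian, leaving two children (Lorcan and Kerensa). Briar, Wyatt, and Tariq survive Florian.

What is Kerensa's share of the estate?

Ruthie takes one-half of $896,000 = $448,000. The remaining $448,000 passes to the descendants.
The descendants' portion ($448,000) is divided into 4 shares of $112,000: Briar, Wyatt, and Tariq each take $112,000; Halim's $112,000 share passes to Halim's issue.
Halim's share ($112,000) is divided into 2 shares of $56,000: Lorcan and Kerensa each take $56,000.

Kerensa receives $56,000.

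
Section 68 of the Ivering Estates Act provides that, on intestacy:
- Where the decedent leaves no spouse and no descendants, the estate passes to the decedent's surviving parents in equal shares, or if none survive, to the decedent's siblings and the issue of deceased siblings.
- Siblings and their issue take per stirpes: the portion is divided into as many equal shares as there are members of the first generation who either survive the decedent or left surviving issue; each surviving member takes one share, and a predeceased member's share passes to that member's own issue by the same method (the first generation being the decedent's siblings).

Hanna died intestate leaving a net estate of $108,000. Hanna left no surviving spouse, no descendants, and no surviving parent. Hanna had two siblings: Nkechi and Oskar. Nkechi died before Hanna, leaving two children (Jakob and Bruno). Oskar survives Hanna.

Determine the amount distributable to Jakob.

The entire $108,000 passes to the siblings and their issue.
That amount ($108,000) is divided into 2 shares of $54,000: Oskar takes $54,000; Nkechi's $54,000 share passes to Nkechi's issue.
Nkechi's share ($54,000) is divided into 2 shares of $27,000: Jakob and Bruno each take $27,000.

Jakob receives $27,000.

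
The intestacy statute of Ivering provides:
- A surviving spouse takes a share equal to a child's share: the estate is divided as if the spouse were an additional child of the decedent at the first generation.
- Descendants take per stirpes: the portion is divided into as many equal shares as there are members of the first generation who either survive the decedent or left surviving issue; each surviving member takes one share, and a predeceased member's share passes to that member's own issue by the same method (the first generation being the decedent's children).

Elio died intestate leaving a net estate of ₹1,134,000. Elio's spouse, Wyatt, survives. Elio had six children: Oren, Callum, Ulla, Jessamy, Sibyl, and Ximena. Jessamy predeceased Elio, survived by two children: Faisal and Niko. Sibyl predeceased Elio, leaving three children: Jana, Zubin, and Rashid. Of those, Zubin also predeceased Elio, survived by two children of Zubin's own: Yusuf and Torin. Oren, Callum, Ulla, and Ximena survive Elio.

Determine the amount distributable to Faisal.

Faisal receives ₹81,000.

The spouse counts as an additional share at the children's level, so there are 7 primary shares of ₹162,000. Wyatt takes one such share (₹162,000).
The children's combined portion (₹972,000) is divided into 6 shares of ₹162,000: Oren, Callum, Ulla, and Ximena each take ₹162,000; Jessamy's ₹162,000 share passes to Jessamy's issue; Sibyl's ₹162,000 share passes to Sibyl's issue.
Jessamy's share (₹162,000) is divided into 2 shares of ₹81,000: Faisal and Niko each take ₹81,000.
Sibyl's share (₹162,000) is divided into 3 shares of ₹54,000: Jana and Rashid each take ₹54,000; Zubin's ₹54,000 share passes to Zubin's issue.
Zubin's share (₹54,000) is divided into 2 shares of ₹27,000: Yusuf and Torin each take ₹27,000.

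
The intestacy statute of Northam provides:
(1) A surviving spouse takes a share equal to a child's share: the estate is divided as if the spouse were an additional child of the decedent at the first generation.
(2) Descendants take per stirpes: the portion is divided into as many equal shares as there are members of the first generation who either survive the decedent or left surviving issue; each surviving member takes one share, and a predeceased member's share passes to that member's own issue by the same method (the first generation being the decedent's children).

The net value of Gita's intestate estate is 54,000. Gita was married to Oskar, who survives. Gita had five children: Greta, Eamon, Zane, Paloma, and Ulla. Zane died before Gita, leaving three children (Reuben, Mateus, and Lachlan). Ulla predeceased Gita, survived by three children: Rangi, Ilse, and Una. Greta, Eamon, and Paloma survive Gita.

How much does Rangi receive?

The spouse counts as an additional share at the children's level, so there are 6 primary shares of 9,000. Oskar takes one such share (9,000).
The children's combined portion (45,000) is divided into 5 shares of 9,000: Greta, Eamon, and Paloma each take 9,000; Zane's 9,000 share passes to Zane's issue; Ulla's 9,000 share passes to Ulla's issue.
Zane's share (9,000) is divided into 3 shares of 3,000: Reuben, Mateus, and Lachlan each take 3,000.
Ulla's share (9,000) is divided into 3 shares of 3,000: Rangi, Ilse, and Una each take 3,000.

Rangi receives 3,000.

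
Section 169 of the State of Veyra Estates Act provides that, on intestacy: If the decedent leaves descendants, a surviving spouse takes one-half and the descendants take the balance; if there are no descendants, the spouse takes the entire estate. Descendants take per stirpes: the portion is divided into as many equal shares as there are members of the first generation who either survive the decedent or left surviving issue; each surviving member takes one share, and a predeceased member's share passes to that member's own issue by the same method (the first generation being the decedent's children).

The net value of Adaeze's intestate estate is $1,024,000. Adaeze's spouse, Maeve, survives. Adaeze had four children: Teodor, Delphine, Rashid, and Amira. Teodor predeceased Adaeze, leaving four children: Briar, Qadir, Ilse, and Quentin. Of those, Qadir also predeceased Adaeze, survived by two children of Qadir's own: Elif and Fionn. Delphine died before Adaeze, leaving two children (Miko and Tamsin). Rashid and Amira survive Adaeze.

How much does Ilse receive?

Ilse receives $32,000.

Maeve takes one-half of $1,024,000 = $512,000. The remaining $512,000 passes to the descendants.
The descendants' portion ($512,000) is divided into 4 shares of $128,000: Rashid and Amira each take $128,000; Teodor's $128,000 share passes to Teodor's issue; Delphine's $128,000 share passes to Delphine's issue.
Teodor's share ($128,000) is divided into 4 shares of $32,000: Briar, Ilse, and Quentin each take $32,000; Qadir's $32,000 share passes to Qadir's issue.
Qadir's share ($32,000) is divided into 2 shares of $16,000: Elif and Fionn each take $16,000.
Delphine's share ($128,000) is divided into 2 shares of $64,000: Miko and Tamsin each take $64,000.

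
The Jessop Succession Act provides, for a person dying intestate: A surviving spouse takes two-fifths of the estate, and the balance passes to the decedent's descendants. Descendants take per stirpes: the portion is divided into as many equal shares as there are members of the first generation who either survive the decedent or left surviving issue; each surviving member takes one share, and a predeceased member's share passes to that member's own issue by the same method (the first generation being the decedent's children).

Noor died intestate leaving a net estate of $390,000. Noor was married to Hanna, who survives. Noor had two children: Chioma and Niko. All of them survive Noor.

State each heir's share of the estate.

Hanna takes two-fifths of $390,000 = $156,000. The remaining $234,000 passes to the descendants.
The descendants' portion ($234,000) is divided into 2 shares of $117,000: Chioma and Niko each take $117,000.

Hanna: $156,000; Chioma: $117,000; Niko: $117,000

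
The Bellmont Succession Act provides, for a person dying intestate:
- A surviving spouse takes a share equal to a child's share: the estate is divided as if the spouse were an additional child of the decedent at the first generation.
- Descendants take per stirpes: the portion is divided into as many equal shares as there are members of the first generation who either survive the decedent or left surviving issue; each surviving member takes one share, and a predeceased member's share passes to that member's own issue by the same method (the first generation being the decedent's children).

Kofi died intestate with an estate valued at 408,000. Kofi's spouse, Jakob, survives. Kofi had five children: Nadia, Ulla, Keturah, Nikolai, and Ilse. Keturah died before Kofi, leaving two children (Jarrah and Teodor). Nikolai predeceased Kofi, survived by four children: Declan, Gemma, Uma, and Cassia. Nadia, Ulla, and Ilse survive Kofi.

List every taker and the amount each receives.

The spouse counts as an additional share at the children's level, so there are 6 primary shares of 68,000. Jakob takes one such share (68,000).
The children's combined portion (340,000) is divided into 5 shares of 68,000: Nadia, Ulla, and Ilse each take 68,000; Keturah's 68,000 share passes to Keturah's issue; Nikolai's 68,000 share passes to Nikolai's issue.
Keturah's share (68,000) is divided into 2 shares of 34,000: Jarrah and Teodor each take 34,000.
Nikolai's share (68,000) is divided into 4 shares of 17,000: Declan, Gemma, Uma, and Cassia each take 17,000.

Jakob: 68,000; Nadia: 68,000; Ulla: 68,000; Jarrah: 34,000; Teodor: 34,000; Declan: 17,000; Gemma: 17,000; Uma: 17,000; Cassia: 17,000; Ilse: 68,000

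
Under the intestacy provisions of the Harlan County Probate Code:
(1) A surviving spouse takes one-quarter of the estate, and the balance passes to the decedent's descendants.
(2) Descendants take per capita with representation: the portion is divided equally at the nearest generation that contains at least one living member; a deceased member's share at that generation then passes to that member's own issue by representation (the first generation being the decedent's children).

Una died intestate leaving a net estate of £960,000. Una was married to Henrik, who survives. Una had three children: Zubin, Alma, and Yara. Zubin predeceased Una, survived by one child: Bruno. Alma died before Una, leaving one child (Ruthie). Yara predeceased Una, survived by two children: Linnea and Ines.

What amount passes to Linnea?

Henrik takes one-quarter of £960,000 = £240,000. The remaining £720,000 passes to the descendants.
No child survives, so the initial division is made at the grandchildren's generation.
The descendants' portion (£720,000) is divided into 4 shares of £180,000: Bruno, Ruthie, Linnea, and Ines each take £180,000.

Linnea receives £180,000.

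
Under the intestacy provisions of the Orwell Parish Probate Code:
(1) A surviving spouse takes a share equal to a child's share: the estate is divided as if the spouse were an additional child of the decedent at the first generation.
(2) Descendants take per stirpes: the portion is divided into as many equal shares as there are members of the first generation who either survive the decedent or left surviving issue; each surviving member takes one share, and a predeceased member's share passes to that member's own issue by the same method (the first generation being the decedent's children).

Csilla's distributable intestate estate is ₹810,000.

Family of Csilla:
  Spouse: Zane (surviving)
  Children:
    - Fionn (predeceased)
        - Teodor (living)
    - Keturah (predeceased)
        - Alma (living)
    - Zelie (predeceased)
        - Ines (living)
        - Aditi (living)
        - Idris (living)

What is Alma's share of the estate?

The spouse counts as an additional share at the children's level, so there are 4 primary shares of ₹202,500. Zane takes one such share (₹202,500).
The children's combined portion (₹607,500) is divided into 3 shares of ₹202,500: Fionn's ₹202,500 share passes to Fionn's issue; Keturah's ₹202,500 share passes to Keturah's issue; Zelie's ₹202,500 share passes to Zelie's issue.
Fionn's share (₹202,500) passes entirely to Teodor.
Keturah's share (₹202,500) passes entirely to Alma.
Zelie's share (₹202,500) is divided into 3 shares of ₹67,500: Ines, Aditi, and Idris each take ₹67,500.

Alma receives ₹202,500.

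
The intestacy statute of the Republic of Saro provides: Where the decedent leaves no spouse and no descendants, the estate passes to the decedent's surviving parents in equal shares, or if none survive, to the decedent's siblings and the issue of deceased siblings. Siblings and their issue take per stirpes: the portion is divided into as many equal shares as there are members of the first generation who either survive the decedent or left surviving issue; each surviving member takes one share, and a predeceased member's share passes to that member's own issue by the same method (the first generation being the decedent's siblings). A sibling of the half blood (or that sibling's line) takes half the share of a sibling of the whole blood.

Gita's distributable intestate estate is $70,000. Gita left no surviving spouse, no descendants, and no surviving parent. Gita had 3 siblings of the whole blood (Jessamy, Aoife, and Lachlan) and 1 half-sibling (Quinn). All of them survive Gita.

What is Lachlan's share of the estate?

The entire $70,000 passes to the siblings and their issue.
Counting each half-blood sibling's line as half a unit, there are 7/2 units in $70,000, so one unit is $20,000. Whole-blood lines (Jessamy, Aoife, and Lachlan) take $20,000 each; half-blood lines (Quinn) take $10,000 each.

Lachlan receives $20,000.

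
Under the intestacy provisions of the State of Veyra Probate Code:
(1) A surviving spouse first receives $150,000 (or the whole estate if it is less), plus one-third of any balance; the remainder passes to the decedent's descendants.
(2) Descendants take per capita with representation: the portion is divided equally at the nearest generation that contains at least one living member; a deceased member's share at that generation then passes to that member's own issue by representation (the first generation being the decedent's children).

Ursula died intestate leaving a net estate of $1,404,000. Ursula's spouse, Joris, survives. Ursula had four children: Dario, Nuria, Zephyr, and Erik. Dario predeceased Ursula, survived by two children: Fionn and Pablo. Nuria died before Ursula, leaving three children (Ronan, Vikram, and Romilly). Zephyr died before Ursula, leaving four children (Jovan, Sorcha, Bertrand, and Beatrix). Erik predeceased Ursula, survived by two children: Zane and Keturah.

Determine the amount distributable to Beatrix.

Beatrix receives $76,000.

Joris first takes $150,000, leaving a balance of $1,254,000. Joris then takes one-third of the balance ($418,000), for a total of $568,000. The remaining $836,000 passes to the descendants.
No child survives, so the initial division is made at the grandchildren's generation.
The descendants' portion ($836,000) is divided into 11 shares of $76,000: Fionn, Pablo, Ronan, Vikram, Romilly, Jovan, Sorcha, Bertrand, Beatrix, Zane, and Keturah each take $76,000.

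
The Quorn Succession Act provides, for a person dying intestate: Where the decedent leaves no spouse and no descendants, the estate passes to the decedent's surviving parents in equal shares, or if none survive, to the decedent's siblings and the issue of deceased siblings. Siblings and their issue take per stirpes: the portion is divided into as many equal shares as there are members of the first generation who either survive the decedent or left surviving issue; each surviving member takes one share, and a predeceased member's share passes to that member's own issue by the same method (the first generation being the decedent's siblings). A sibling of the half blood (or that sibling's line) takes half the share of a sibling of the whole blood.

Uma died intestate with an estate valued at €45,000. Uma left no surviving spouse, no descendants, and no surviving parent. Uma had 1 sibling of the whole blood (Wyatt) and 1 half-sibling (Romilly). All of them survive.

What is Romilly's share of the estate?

Romilly receives €15,000.

The entire €45,000 passes to the siblings and their issue.
Counting each half-blood sibling's line as half a unit, there are 3/2 units in €45,000, so one unit is €30,000. Whole-blood lines (Wyatt) take €30,000 each; half-blood lines (Romilly) take €15,000 each.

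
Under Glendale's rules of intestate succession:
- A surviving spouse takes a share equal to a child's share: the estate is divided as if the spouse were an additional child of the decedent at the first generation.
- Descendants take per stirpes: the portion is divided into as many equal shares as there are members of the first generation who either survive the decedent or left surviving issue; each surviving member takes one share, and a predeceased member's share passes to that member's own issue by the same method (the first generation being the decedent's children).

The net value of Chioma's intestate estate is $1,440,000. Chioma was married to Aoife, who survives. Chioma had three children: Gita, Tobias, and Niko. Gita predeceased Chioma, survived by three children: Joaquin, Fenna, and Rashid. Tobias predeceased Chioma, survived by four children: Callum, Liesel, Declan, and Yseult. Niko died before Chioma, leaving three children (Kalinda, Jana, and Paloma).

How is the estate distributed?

Aoife: $360,000; Joaquin: $120,000; Fenna: $120,000; Rashid: $120,000; Callum: $90,000; Liesel: $90,000; Declan: $90,000; Yseult: $90,000; Kalinda: $120,000; Jana: $120,000; Paloma: $120,000

The spouse counts as an additional share at the children's level, so there are 4 primary shares of $360,000. Aoife takes one such share ($360,000).
The children's combined portion ($1,080,000) is divided into 3 shares of $360,000: Gita's $360,000 share passes to Gita's issue; Tobias's $360,000 share passes to Tobias's issue; Niko's $360,000 share passes to Niko's issue.
Gita's share ($360,000) is divided into 3 shares of $120,000: Joaquin, Fenna, and Rashid each take $120,000.
Tobias's share ($360,000) is divided into 4 shares of $90,000: Callum, Liesel, Declan, and Yseult each take $90,000.
Niko's share ($360,000) is divided into 3 shares of $120,000: Kalinda, Jana, and Paloma each take $120,000.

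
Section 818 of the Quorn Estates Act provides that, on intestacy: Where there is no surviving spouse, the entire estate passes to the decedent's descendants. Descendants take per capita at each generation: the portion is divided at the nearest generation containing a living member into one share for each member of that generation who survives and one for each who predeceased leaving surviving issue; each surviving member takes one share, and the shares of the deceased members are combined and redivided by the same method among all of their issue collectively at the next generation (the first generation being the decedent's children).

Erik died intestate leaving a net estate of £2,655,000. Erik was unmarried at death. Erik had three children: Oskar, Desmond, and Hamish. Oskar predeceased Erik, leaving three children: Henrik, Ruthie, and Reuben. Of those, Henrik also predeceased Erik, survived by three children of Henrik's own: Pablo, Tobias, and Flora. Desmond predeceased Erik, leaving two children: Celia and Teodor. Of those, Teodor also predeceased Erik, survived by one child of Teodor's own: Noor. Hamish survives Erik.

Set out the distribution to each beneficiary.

The entire £2,655,000 passes to the descendants.
That amount (£2,655,000) is divided at the children's generation into 3 shares of £885,000. Hamish takes £885,000. The 2 shares of the deceased (Oskar and Desmond) are combined into a pool of £1,770,000.
That pool (£1,770,000) is divided at the grandchildren's generation into 5 shares of £354,000. Ruthie, Reuben, and Celia each take £354,000. The 2 shares of the deceased (Henrik and Teodor) are combined into a pool of £708,000.
That pool (£708,000) is divided at the great-grandchildren's generation equally among Pablo, Tobias, Flora, and Noor: £177,000 each.

Pablo: £177,000; Tobias: £177,000; Flora: £177,000; Ruthie: £354,000; Reuben: £354,000; Celia: £354,000; Noor: £177,000; Hamish: £885,000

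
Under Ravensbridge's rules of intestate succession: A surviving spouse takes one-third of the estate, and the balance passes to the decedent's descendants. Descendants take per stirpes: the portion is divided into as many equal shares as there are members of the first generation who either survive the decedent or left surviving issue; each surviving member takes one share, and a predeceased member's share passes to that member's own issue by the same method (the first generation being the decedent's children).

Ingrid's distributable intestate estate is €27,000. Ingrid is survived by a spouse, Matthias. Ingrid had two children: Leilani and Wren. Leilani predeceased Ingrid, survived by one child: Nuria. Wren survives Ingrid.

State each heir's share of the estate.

Matthias: €9,000; Nuria: €9,000; Wren: €9,000

Matthias takes one-third of €27,000 = €9,000. The remaining €18,000 passes to the descendants.
The descendants' portion (€18,000) is divided into 2 shares of €9,000: Wren takes €9,000; Leilani's €9,000 share passes to Leilani's issue.
Leilani's share (€9,000) passes entirely to Nuria.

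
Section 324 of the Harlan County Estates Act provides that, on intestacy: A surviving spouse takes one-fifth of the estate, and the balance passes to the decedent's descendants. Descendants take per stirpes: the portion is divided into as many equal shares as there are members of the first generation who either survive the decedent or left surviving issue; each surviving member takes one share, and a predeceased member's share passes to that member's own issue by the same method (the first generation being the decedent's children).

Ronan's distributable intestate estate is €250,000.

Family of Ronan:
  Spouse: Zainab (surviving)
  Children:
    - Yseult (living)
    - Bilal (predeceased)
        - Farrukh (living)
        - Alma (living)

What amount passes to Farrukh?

Zainab takes one-fifth of €250,000 = €50,000. The remaining €200,000 passes to the descendants.
The descendants' portion (€200,000) is divided into 2 shares of €100,000: Yseult takes €100,000; Bilal's €100,000 share passes to Bilal's issue.
Bilal's share (€100,000) is divided into 2 shares of €50,000: Farrukh and Alma each take €50,000.

Farrukh receives €50,000.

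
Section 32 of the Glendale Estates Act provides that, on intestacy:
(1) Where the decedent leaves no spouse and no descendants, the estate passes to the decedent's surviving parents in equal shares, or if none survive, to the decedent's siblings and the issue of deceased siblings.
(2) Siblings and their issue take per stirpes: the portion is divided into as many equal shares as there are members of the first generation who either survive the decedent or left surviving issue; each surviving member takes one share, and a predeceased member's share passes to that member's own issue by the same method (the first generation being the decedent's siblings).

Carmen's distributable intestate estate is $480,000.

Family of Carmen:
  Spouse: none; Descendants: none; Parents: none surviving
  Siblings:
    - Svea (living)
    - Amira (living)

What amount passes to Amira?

Amira receives $240,000.

The entire $480,000 passes to the siblings and their issue.
That amount ($480,000) is divided into 2 shares of $240,000: Svea and Amira each take $240,000.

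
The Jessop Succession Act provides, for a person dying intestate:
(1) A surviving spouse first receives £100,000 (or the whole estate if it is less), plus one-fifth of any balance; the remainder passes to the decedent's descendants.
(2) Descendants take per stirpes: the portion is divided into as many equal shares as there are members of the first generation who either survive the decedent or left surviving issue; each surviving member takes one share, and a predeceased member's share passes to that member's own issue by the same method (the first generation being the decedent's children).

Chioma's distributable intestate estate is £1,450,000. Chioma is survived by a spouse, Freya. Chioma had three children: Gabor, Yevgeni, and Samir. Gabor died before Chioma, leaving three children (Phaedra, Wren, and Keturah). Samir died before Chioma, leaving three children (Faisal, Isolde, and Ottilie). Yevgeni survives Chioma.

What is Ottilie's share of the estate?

Freya first takes £100,000, leaving a balance of £1,350,000. Freya then takes one-fifth of the balance (£270,000), for a total of £370,000. The remaining £1,080,000 passes to the descendants.
The descendants' portion (£1,080,000) is divided into 3 shares of £360,000: Yevgeni takes £360,000; Gabor's £360,000 share passes to Gabor's issue; Samir's £360,000 share passes to Samir's issue.
Gabor's share (£360,000) is divided into 3 shares of £120,000: Phaedra, Wren, and Keturah each take £120,000.
Samir's share (£360,000) is divided into 3 shares of £120,000: Faisal, Isolde, and Ottilie each take £120,000.

Ottilie receives £120,000.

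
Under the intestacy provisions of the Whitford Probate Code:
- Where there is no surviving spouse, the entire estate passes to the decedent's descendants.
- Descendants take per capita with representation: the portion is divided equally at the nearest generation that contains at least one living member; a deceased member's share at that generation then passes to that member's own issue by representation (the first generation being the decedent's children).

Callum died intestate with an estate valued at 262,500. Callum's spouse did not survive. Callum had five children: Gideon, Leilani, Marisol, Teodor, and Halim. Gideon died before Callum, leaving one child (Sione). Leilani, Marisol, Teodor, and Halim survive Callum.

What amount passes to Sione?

Sione receives 52,500.

The entire 262,500 passes to the descendants.
That amount (262,500) is divided into 5 shares of 52,500: Leilani, Marisol, Teodor, and Halim each take 52,500; Gideon's 52,500 share passes to Gideon's issue.
Gideon's share (52,500) passes entirely to Sione.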